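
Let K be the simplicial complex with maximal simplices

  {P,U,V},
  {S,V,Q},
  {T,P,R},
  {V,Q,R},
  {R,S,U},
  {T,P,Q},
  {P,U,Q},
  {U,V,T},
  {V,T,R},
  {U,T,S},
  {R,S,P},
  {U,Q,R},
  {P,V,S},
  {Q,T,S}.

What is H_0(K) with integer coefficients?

Fix the vertex order P < Q < R < S < T < U < V and write every simplex with vertices in increasing order. Then dim K = 2 and the simplices of K are:

  0-simplices (7): P, Q, R, S, T, U, V
  1-simplices (21): PQ, PR, PS, PT, PU, PV, QR, QS, QT, QU, QV, RS, RT, RU, RV, ST, SU, SV, TU, TV, UV
  2-simplices (14): PQT, PQU, PRS, PRT, PSV, PUV, QRU, QRV, QST, QSV, RSU, RTV, STU, TUV

so the chain groups are C_0 ≅ Z^7, C_1 ≅ Z^21, C_2 ≅ Z^14.

∂_1: C_1 → C_0 sends each edge [p,q] (with p < q) to q − p. For instance
  ∂RU = U − R.
The 7×21 boundary matrix has rank 6 and Smith normal form diag(1,1,1,1,1,1).

Boundary ∂_2: C_2 → C_1 maps a triangle to the signed sum of its edges. For instance
  ∂RSU = SU − RU + RS,
  ∂PRT = RT − PT + PR.
The resulting 21×14 matrix has rank 13, and its Smith normal form has invariant factors (1,1,1,1,1,1,1,1,1,1,1,1,1).

Now H_k = ker ∂_k / im ∂_{k+1}, so:

  H_0: rank C_0 − rank ∂_1 = 7 − 6 = 1, and the invariant factors of ∂_1 are all 1, so H_0 ≅ Z.

(K is a triangulation of the torus T^2.)

H_0 = Z.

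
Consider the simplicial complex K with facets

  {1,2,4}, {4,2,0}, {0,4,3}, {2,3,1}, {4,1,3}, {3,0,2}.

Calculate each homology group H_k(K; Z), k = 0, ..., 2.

Take the total order 0 < 1 < 2 < 3 < 4 on the vertex set. Then K (dimension 2) consists of the simplices:

  0-simplices (5): [0], [1], [2], [3], [4]
  1-simplices (9): [0,2], [0,3], [0,4], [1,2], [1,3], [1,4], [2,3], [2,4], [3,4]
  2-simplices (6): [0,2,3], [0,2,4], [0,3,4], [1,2,3], [1,2,4], [1,3,4]

Hence C_0 ≅ Z^5, C_1 ≅ Z^9, C_2 ≅ Z^6.

Boundary ∂_1: C_1 → C_0 maps an edge to its endpoints' difference, ∂[p,q] = q − p. For instance
  ∂[0,4] = [4] − [0].
This gives a 5×9 integer matrix of rank 4; reducing to Smith normal form yields diagonal entries (1,1,1,1).

∂_2: C_2 → C_1 acts by ∂[p,q,r] = [q,r] − [p,r] + [p,q]. For instance
  ∂[0,2,3] = [2,3] − [0,3] + [0,2],
  ∂[0,2,4] = [2,4] − [0,4] + [0,2].
The 9×6 boundary matrix has rank 5 and Smith normal form diag(1,1,1,1,1).

Reading off H_k = ker ∂_k / im ∂_{k+1}:

  H_0: rank C_0 − rank ∂_1 = 5 − 4 = 1, and the invariant factors of ∂_1 are all 1, so H_0 ≅ Z.
  H_1: rank ker ∂_1 − rank ∂_2 = (9 − 4) − 5 = 0, and the invariant factors of ∂_2 are all 1, so H_1 ≅ 0.
  H_2: rank ker ∂_2 − rank ∂_3 = (6 − 5) − 0 = 1, and there is no ∂_3, so H_2 ≅ Z.

As a check, the Euler characteristic is 5 − 9 + 6 = 2, which agrees with 1 − 0 + 1 = 2.

H_0 = Z,  H_1 = 0,  H_2 = Z.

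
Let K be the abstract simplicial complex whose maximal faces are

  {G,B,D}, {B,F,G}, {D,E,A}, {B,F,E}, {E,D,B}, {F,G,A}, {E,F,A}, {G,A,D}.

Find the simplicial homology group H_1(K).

H_1 ≅ 0.

We work with the vertex ordering A < B < D < E < F < G. The simplices of K, each written with vertices in increasing order, are:

  0-simplices (6): A, B, D, E, F, G
  1-simplices (12): AD, AE, AF, AG, BD, BE, BF, BG, DE, DG, EF, FG
  2-simplices (8): ADE, ADG, AEF, AFG, BDE, BDG, BEF, BFG

Hence C_0 ≅ Z^6, C_1 ≅ Z^12, C_2 ≅ Z^8.

The boundary map ∂_1: C_1 → C_0 maps an edge to its endpoints' difference, ∂[p,q] = q − p. For instance
  ∂AG = G − A.
This gives a 6×12 integer matrix of rank 5; reducing to Smith normal form yields diagonal entries (1,1,1,1,1).

∂_2: C_2 → C_1 acts by ∂[p,q,r] = [q,r] − [p,r] + [p,q]. For instance
  ∂BFG = FG − BG + BF,
  ∂BEF = EF − BF + BE.
As a 12×8 matrix over Z this has rank 7, with invariant factors (1,1,1,1,1,1,1).

Computing H_k = (kernel of ∂_k) / (image of ∂_{k+1}):

  H_1: rank ker ∂_1 − rank ∂_2 = (12 − 5) − 7 = 0, and the invariant factors of ∂_2 are all 1, so H_1 = 0.

(K is a triangulation of the 2-sphere S^2.)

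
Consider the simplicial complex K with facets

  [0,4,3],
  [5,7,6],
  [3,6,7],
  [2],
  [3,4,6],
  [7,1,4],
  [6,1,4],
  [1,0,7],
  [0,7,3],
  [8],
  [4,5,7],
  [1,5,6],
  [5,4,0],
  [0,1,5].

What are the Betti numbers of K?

b_0 = 3, b_1 = 0, b_2 = 0.

Fix the vertex order 0 < 1 < 2 < 3 < 4 < 5 < 6 < 7 < 8 and write every simplex with vertices in increasing order. Then dim K = 2 and the simplices of K are:

  0-simplices (9): [0], [1], [2], [3], [4], [5], [6], [7], [8]
  1-simplices (18): [0,1], [0,3], [0,4], [0,5], [0,7], [1,4], [1,5], [1,6], [1,7], [3,4], [3,6], [3,7], [4,5], [4,6], [4,7], [5,6], [5,7], [6,7]
  2-simplices (12): [0,1,5], [0,1,7], [0,3,4], [0,3,7], [0,4,5], [1,4,6], [1,4,7], [1,5,6], [3,4,6], [3,6,7], [4,5,7], [5,6,7]

so the chain groups are C_0 ≅ Z^9, C_1 ≅ Z^18, C_2 ≅ Z^12.

The boundary map ∂_1: C_1 → C_0 sends each edge [p,q] (with p < q) to q − p.
The resulting 9×18 matrix has rank 6, and its Smith normal form has invariant factors (1,1,1,1,1,1).

The boundary map ∂_2: C_2 → C_1 acts by ∂[p,q,r] = [q,r] − [p,r] + [p,q]. For instance
  ∂[1,5,6] = [5,6] − [1,6] + [1,5],
  ∂[3,6,7] = [6,7] − [3,7] + [3,6].
As a 18×12 matrix over Z this has rank 12, with invariant factors (1,1,1,1,1,1,1,1,1,1,1,2).

Computing H_k = (kernel of ∂_k) / (image of ∂_{k+1}):

  H_0: rank C_0 − rank ∂_1 = 9 − 6 = 3, and the invariant factors of ∂_1 are all 1, so H_0 ≅ Z^3.
  H_1: rank ker ∂_1 − rank ∂_2 = (18 − 6) − 12 = 0, and ∂_2 has invariant factor 2 > 1, so H_1 ≅ Z/2.
  H_2: rank ker ∂_2 − rank ∂_3 = (12 − 12) − 0 = 0, and there is no ∂_3, so H_2 ≅ 0.

(K is a triangulation of the disjoint union of a set of 2 points and the real projective plane RP^2.)

Hence the Betti numbers are b_0 = 3, b_1 = 0, b_2 = 0.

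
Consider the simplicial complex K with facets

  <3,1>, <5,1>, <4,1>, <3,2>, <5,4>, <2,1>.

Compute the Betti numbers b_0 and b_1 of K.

b_0 = 1, b_1 = 2.

Take the total order 1 < 2 < 3 < 4 < 5 on the vertex set. Then K (dimension 1) consists of the simplices:

  0-simplices (5): [1], [2], [3], [4], [5]
  1-simplices (6): [1,2], [1,3], [1,4], [1,5], [2,3], [4,5]

giving chain groups C_0 ≅ Z^5, C_1 ≅ Z^6.

∂_1: C_1 → C_0 maps an edge to its endpoints' difference, ∂[p,q] = q − p. For instance
  ∂[1,2] = [2] − [1].
This gives a 5×6 integer matrix of rank 4; reducing to Smith normal form yields diagonal entries (1,1,1,1).

From H_k ≅ ker(∂_k) / im(∂_{k+1}) we obtain:

  H_0: rank C_0 − rank ∂_1 = 5 − 4 = 1, and the invariant factors of ∂_1 are all 1, so H_0 ≅ Z.
  H_1: rank ker ∂_1 − rank ∂_2 = (6 − 4) − 0 = 2, and there is no ∂_2, so H_1 ≅ Z^2.

Hence the Betti numbers are b_0 = 1, b_1 = 2.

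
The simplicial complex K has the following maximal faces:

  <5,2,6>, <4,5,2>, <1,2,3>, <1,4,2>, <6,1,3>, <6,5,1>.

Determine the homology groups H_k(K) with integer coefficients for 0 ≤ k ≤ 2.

We work with the vertex ordering 1 < 2 < 3 < 4 < 5 < 6. The simplices of K, each written with vertices in increasing order, are:

  0-simplices (6): [1], [2], [3], [4], [5], [6]
  1-simplices (12): [1,2], [1,3], [1,4], [1,5], [1,6], [2,3], [2,4], [2,5], [2,6], [3,6], [4,5], [5,6]
  2-simplices (6): [1,2,3], [1,2,4], [1,3,6], [1,5,6], [2,4,5], [2,5,6]

so the chain groups are C_0 ≅ Z^6, C_1 ≅ Z^12, C_2 ≅ Z^6.

The boundary map ∂_1: C_1 → C_0 sends each edge [p,q] (with p < q) to q − p. For instance
  ∂[2,4] = [4] − [2].
This gives a 6×12 integer matrix of rank 5; reducing to Smith normal form yields diagonal entries (1,1,1,1,1).

The boundary map ∂_2: C_2 → C_1 maps a triangle to the signed sum of its edges. For instance
  ∂[1,2,3] = [2,3] − [1,3] + [1,2],
  ∂[1,3,6] = [3,6] − [1,6] + [1,3].
As a 12×6 matrix over Z this has rank 6, with invariant factors (1,1,1,1,1,1).

Now H_k = ker ∂_k / im ∂_{k+1}, so:

  H_0: rank C_0 − rank ∂_1 = 6 − 5 = 1, and the invariant factors of ∂_1 are all 1, so H_0 = Z.
  H_1: rank ker ∂_1 − rank ∂_2 = (12 − 5) − 6 = 1, and the invariant factors of ∂_2 are all 1, so H_1 = Z.
  H_2: rank ker ∂_2 − rank ∂_3 = (6 − 6) − 0 = 0, and there is no ∂_3, so H_2 = 0.

H_0 ≅ Z,  H_1 ≅ Z,  H_2 = 0.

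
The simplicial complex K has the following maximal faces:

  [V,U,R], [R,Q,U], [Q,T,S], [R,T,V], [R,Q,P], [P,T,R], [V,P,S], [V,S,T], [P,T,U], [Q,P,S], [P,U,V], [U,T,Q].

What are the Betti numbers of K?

b_0 = 1, b_1 = 0, b_2 = 0.

Take the total order P < Q < R < S < T < U < V on the vertex set. Then K (dimension 2) consists of the simplices:

  0-simplices (7): P, Q, R, S, T, U, V
  1-simplices (18): PQ, PR, PS, PT, PU, PV, QR, QS, QT, QU, RT, RU, RV, ST, SV, TU, TV, UV
  2-simplices (12): PQR, PQS, PRT, PSV, PTU, PUV, QRU, QST, QTU, RTV, RUV, STV

so the chain groups are C_0 ≅ Z^7, C_1 ≅ Z^18, C_2 ≅ Z^12.

Boundary ∂_1: C_1 → C_0 is given by ∂[p,q] = [q] − [p]. For instance
  ∂ST = T − S.
This gives a 7×18 integer matrix of rank 6; reducing to Smith normal form yields diagonal entries (1,1,1,1,1,1).

The boundary map ∂_2: C_2 → C_1 maps a triangle to the signed sum of its edges. For instance
  ∂PQS = QS − PS + PQ,
  ∂PUV = UV − PV + PU.
As a 18×12 matrix over Z this has rank 12, with invariant factors (1,1,1,1,1,1,1,1,1,1,1,2).

From H_k ≅ ker(∂_k) / im(∂_{k+1}) we obtain:

  H_0: rank C_0 − rank ∂_1 = 7 − 6 = 1, and the invariant factors of ∂_1 are all 1, so H_0 = Z.
  H_1: rank ker ∂_1 − rank ∂_2 = (18 − 6) − 12 = 0, and ∂_2 has invariant factor 2 > 1, so H_1 = Z/2Z.
  H_2: rank ker ∂_2 − rank ∂_3 = (12 − 12) − 0 = 0, and there is no ∂_3, so H_2 = 0.

Hence the Betti numbers are b_0 = 1, b_1 = 0, b_2 = 0.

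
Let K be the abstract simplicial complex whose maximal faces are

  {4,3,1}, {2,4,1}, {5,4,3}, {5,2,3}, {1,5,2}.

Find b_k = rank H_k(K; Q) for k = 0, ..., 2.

Take the total order 1 < 2 < 3 < 4 < 5 on the vertex set. Then K (dimension 2) consists of the simplices:

  0-simplices (5): [1], [2], [3], [4], [5]
  1-simplices (10): [1,2], [1,3], [1,4], [1,5], [2,3], [2,4], [2,5], [3,4], [3,5], [4,5]
  2-simplices (5): [1,2,4], [1,2,5], [1,3,4], [2,3,5], [3,4,5]

Hence C_0 ≅ Z^5, C_1 ≅ Z^10, C_2 ≅ Z^5.

Boundary ∂_1: C_1 → C_0 sends each edge [p,q] (with p < q) to q − p.
The resulting 5×10 matrix has rank 4, and its Smith normal form has invariant factors (1,1,1,1).

Boundary ∂_2: C_2 → C_1 sends each 2-simplex [p,q,r] to [q,r] − [p,r] + [p,q]. For instance
  ∂[1,2,5] = [2,5] − [1,5] + [1,2],
  ∂[1,3,4] = [3,4] − [1,4] + [1,3].
As a 10×5 matrix over Z this has rank 5, with invariant factors (1,1,1,1,1).

From H_k ≅ ker(∂_k) / im(∂_{k+1}) we obtain:

  H_0: rank C_0 − rank ∂_1 = 5 − 4 = 1, and the invariant factors of ∂_1 are all 1, so H_0 = Z.
  H_1: rank ker ∂_1 − rank ∂_2 = (10 − 4) − 5 = 1, and the invariant factors of ∂_2 are all 1, so H_1 = Z.
  H_2: rank ker ∂_2 − rank ∂_3 = (5 − 5) − 0 = 0, and there is no ∂_3, so H_2 = 0.

Hence the Betti numbers are b_0 = 1, b_1 = 1, b_2 = 0.

b_0 = 1, b_1 = 1, b_2 = 0.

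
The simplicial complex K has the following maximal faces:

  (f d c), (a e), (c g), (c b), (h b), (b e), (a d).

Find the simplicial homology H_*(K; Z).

H_0 = Z,  H_1 = Z,  H_2 = 0.

Order the vertices as a < b < c < d < e < f < g < h. Listing each simplex with vertices in this order, K has dimension 2 with simplices:

  0-simplices (8): a, b, c, d, e, f, g, h
  1-simplices (9): ad, ae, bc, be, bh, cd, cf, cg, df
  2-simplices (1): cdf

Hence C_0 ≅ Z^8, C_1 ≅ Z^9, C_2 ≅ Z^1.

The boundary map ∂_1: C_1 → C_0 maps an edge to its endpoints' difference, ∂[p,q] = q − p.
This gives a 8×9 integer matrix of rank 7; reducing to Smith normal form yields diagonal entries (1,1,1,1,1,1,1).

The boundary map ∂_2: C_2 → C_1 acts by ∂[p,q,r] = [q,r] − [p,r] + [p,q]. For instance
  ∂cdf = df − cf + cd.
This gives a 9×1 integer matrix of rank 1; reducing to Smith normal form yields diagonal entries (1).

Computing H_k = (kernel of ∂_k) / (image of ∂_{k+1}):

  H_0: rank C_0 − rank ∂_1 = 8 − 7 = 1, and the invariant factors of ∂_1 are all 1, so H_0 ≅ Z.
  H_1: rank ker ∂_1 − rank ∂_2 = (9 − 7) − 1 = 1, and the invariant factors of ∂_2 are all 1, so H_1 ≅ Z.
  H_2: rank ker ∂_2 − rank ∂_3 = (1 − 1) − 0 = 0, and there is no ∂_3, so H_2 ≅ 0.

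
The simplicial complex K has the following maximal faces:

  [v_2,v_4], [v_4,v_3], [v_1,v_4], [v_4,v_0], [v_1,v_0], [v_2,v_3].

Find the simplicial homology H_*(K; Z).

H_0 ≅ Z,  H_1 ≅ Z^2.

Order the vertices as v_0 < v_1 < v_2 < v_3 < v_4. Listing each simplex with vertices in this order, K has dimension 1 with simplices:

  0-simplices (5): [v_0], [v_1], [v_2], [v_3], [v_4]
  1-simplices (6): [v_0,v_1], [v_0,v_4], [v_1,v_4], [v_2,v_3], [v_2,v_4], [v_3,v_4]

giving chain groups C_0 ≅ Z^5, C_1 ≅ Z^6.

The boundary map ∂_1: C_1 → C_0 is given by ∂[p,q] = [q] − [p]. For instance
  ∂[v_2,v_3] = [v_3] − [v_2].
The 5×6 boundary matrix has rank 4 and Smith normal form diag(1,1,1,1).

Reading off H_k = ker ∂_k / im ∂_{k+1}:

  H_0: rank C_0 − rank ∂_1 = 5 − 4 = 1, and the invariant factors of ∂_1 are all 1, so H_0 ≅ Z.
  H_1: rank ker ∂_1 − rank ∂_2 = (6 − 4) − 0 = 2, and there is no ∂_2, so H_1 ≅ Z^2.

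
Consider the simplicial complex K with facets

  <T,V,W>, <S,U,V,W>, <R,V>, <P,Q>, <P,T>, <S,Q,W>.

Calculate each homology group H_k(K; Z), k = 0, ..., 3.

H_0 ≅ Z,  H_1 ≅ Z,  H_2 = 0,  H_3 = 0.

Fix the vertex order P < Q < R < S < T < U < V < W and write every simplex with vertices in increasing order. Then dim K = 3 and the simplices of K are:

  0-simplices (8): P, Q, R, S, T, U, V, W
  1-simplices (13): PQ, PT, QS, QW, RV, SU, SV, SW, TV, TW, UV, UW, VW
  2-simplices (6): QSW, SUV, SUW, SVW, TVW, UVW
  3-simplices (1): SUVW

Hence C_0 ≅ Z^8, C_1 ≅ Z^13, C_2 ≅ Z^6, C_3 ≅ Z^1.

Boundary ∂_1: C_1 → C_0 sends each edge [p,q] (with p < q) to q − p.
The resulting 8×13 matrix has rank 7, and its Smith normal form has invariant factors (1,1,1,1,1,1,1).

The boundary map ∂_2: C_2 → C_1 maps a triangle to the signed sum of its edges. For instance
  ∂SVW = VW − SW + SV,
  ∂SUV = UV − SV + SU.
The resulting 13×6 matrix has rank 5, and its Smith normal form has invariant factors (1,1,1,1,1).

∂_3: C_3 → C_2 sends each 3-simplex σ to the alternating sum Σ_i (−1)^i (σ with its i-th vertex removed). For instance
  ∂SUVW = UVW − SVW + SUW − SUV.
As a 6×1 matrix over Z this has rank 1, with invariant factors (1).

Now H_k = ker ∂_k / im ∂_{k+1}, so:

  H_0: rank C_0 − rank ∂_1 = 8 − 7 = 1, and the invariant factors of ∂_1 are all 1, so H_0 = Z.
  H_1: rank ker ∂_1 − rank ∂_2 = (13 − 7) − 5 = 1, and the invariant factors of ∂_2 are all 1, so H_1 = Z.
  H_2: rank ker ∂_2 − rank ∂_3 = (6 − 5) − 1 = 0, and the invariant factors of ∂_3 are all 1, so H_2 = 0.
  H_3: rank ker ∂_3 − rank ∂_4 = (1 − 1) − 0 = 0, and there is no ∂_4, so H_3 = 0.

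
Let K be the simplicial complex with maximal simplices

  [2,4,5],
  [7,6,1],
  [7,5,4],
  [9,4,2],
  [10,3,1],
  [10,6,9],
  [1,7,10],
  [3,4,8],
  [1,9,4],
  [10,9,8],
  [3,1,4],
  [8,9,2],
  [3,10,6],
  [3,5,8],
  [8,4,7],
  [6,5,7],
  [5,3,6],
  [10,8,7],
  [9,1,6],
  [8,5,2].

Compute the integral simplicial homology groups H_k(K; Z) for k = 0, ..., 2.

H_0 = Z,  H_1 = Z ⊕ Z/2Z,  H_2 = 0.

We work with the vertex ordering 1 < 2 < 3 < 4 < 5 < 6 < 7 < 8 < 9 < 10. The simplices of K, each written with vertices in increasing order, are:

  0-simplices (10): [1], [2], [3], [4], [5], [6], [7], [8], [9], [10]
  1-simplices (30): (30 of them)
  2-simplices (20): (20 of them)

so the chain groups are C_0 ≅ Z^10, C_1 ≅ Z^30, C_2 ≅ Z^20.

The boundary map ∂_1: C_1 → C_0 maps an edge to its endpoints' difference, ∂[p,q] = q − p. For instance
  ∂[7,8] = [8] − [7].
As a 10×30 matrix over Z this has rank 9, with invariant factors (1,1,1,1,1,1,1,1,1).

Boundary ∂_2: C_2 → C_1 maps a triangle to the signed sum of its edges. For instance
  ∂[4,5,7] = [5,7] − [4,7] + [4,5],
  ∂[2,8,9] = [8,9] − [2,9] + [2,8].
This gives a 30×20 integer matrix of rank 20; reducing to Smith normal form yields diagonal entries (1,1,1,1,1,1,1,1,1,1,1,1,1,1,1,1,1,1,1,2).

Reading off H_k = ker ∂_k / im ∂_{k+1}:

  H_0: rank C_0 − rank ∂_1 = 10 − 9 = 1, and the invariant factors of ∂_1 are all 1, so H_0 = Z.
  H_1: rank ker ∂_1 − rank ∂_2 = (30 − 9) − 20 = 1, and ∂_2 has invariant factor 2 > 1, so H_1 = Z ⊕ Z/2Z.
  H_2: rank ker ∂_2 − rank ∂_3 = (20 − 20) − 0 = 0, and there is no ∂_3, so H_2 = 0.

As a check, the Euler characteristic is 10 − 30 + 20 = 0, which agrees with 1 − 1 + 0 = 0.
(K is a triangulation of the Klein bottle.)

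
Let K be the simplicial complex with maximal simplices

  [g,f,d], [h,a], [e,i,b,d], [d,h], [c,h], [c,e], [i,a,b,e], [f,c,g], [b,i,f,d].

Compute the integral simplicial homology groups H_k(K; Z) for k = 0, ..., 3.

Order the vertices as a < b < c < d < e < f < g < h < i. Listing each simplex with vertices in this order, K has dimension 3 with simplices:

  0-simplices (9): a, b, c, d, e, f, g, h, i
  1-simplices (20): ab, ae, ah, ai, bd, be, bf, bi, ce, cf, cg, ch, de, df, dg, dh, di, ei, fg, fi
  2-simplices (12): abe, abi, aei, bde, bdf, bdi, bei, bfi, cfg, dei, dfg, dfi
  3-simplices (3): abei, bdei, bdfi

Hence C_0 ≅ Z^9, C_1 ≅ Z^20, C_2 ≅ Z^12, C_3 ≅ Z^3.

Boundary ∂_1: C_1 → C_0 sends each edge [p,q] (with p < q) to q − p. For instance
  ∂de = e − d.
The 9×20 boundary matrix has rank 8 and Smith normal form diag(1,1,1,1,1,1,1,1).

The boundary map ∂_2: C_2 → C_1 maps a triangle to the signed sum of its edges. For instance
  ∂dfi = fi − di + df,
  ∂bdi = di − bi + bd.
As a 20×12 matrix over Z this has rank 9, with invariant factors (1,1,1,1,1,1,1,1,1).

∂_3: C_3 → C_2 sends each 3-simplex σ to the alternating sum Σ_i (−1)^i (σ with its i-th vertex removed). For instance
  ∂abei = bei − aei + abi − abe,
  ∂bdei = dei − bei + bdi − bde.
As a 12×3 matrix over Z this has rank 3, with invariant factors (1,1,1).

From H_k ≅ ker(∂_k) / im(∂_{k+1}) we obtain:

  H_0: rank C_0 − rank ∂_1 = 9 − 8 = 1, and the invariant factors of ∂_1 are all 1, so H_0 = Z.
  H_1: rank ker ∂_1 − rank ∂_2 = (20 − 8) − 9 = 3, and the invariant factors of ∂_2 are all 1, so H_1 = Z^3.
  H_2: rank ker ∂_2 − rank ∂_3 = (12 − 9) − 3 = 0, and the invariant factors of ∂_3 are all 1, so H_2 = 0.
  H_3: rank ker ∂_3 − rank ∂_4 = (3 − 3) − 0 = 0, and there is no ∂_4, so H_3 = 0.

H_0 = Z,  H_1 = Z^3,  H_2 = 0,  H_3 = 0.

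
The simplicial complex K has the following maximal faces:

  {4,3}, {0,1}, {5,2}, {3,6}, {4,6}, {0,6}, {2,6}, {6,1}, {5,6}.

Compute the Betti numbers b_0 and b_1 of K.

b_0 = 1, b_1 = 3.

We work with the vertex ordering 0 < 1 < 2 < 3 < 4 < 5 < 6. The simplices of K, each written with vertices in increasing order, are:

  0-simplices (7): [0], [1], [2], [3], [4], [5], [6]
  1-simplices (9): [0,1], [0,6], [1,6], [2,5], [2,6], [3,4], [3,6], [4,6], [5,6]

giving chain groups C_0 ≅ Z^7, C_1 ≅ Z^9.

∂_1: C_1 → C_0 is given by ∂[p,q] = [q] − [p]. For instance
  ∂[2,5] = [5] − [2].
This gives a 7×9 integer matrix of rank 6; reducing to Smith normal form yields diagonal entries (1,1,1,1,1,1).

Reading off H_k = ker ∂_k / im ∂_{k+1}:

  H_0: rank C_0 − rank ∂_1 = 7 − 6 = 1, and the invariant factors of ∂_1 are all 1, so H_0 = Z.
  H_1: rank ker ∂_1 − rank ∂_2 = (9 − 6) − 0 = 3, and there is no ∂_2, so H_1 = Z^3.

As a check, the Euler characteristic is 7 − 9 = -2, which agrees with 1 − 3 = -2.

Hence the Betti numbers are b_0 = 1, b_1 = 3.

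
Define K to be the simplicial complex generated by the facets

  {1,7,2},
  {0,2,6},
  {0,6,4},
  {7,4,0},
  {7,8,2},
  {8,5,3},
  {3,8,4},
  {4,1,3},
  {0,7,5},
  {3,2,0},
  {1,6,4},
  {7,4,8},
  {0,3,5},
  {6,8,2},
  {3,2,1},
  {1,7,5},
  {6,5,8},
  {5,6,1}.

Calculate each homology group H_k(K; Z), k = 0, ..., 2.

Take the total order 0 < 1 < 2 < 3 < 4 < 5 < 6 < 7 < 8 on the vertex set. Then K (dimension 2) consists of the simplices:

  0-simplices (9): [0], [1], [2], [3], [4], [5], [6], [7], [8]
  1-simplices (27): (27 of them)
  2-simplices (18): [0,2,3], [0,2,6], [0,3,5], [0,4,6], [0,4,7], [0,5,7], [1,2,3], [1,2,7], [1,3,4], [1,4,6], [1,5,6], [1,5,7], [2,6,8], [2,7,8], [3,4,8], [3,5,8], [4,7,8], [5,6,8]

Hence C_0 ≅ Z^9, C_1 ≅ Z^27, C_2 ≅ Z^18.

Boundary ∂_1: C_1 → C_0 sends each edge [p,q] (with p < q) to q − p. For instance
  ∂[2,7] = [7] − [2].
The 9×27 boundary matrix has rank 8 and Smith normal form diag(1,1,1,1,1,1,1,1).

∂_2: C_2 → C_1 sends each 2-simplex [p,q,r] to [q,r] − [p,r] + [p,q]. For instance
  ∂[1,2,7] = [2,7] − [1,7] + [1,2],
  ∂[4,7,8] = [7,8] − [4,8] + [4,7].
As a 27×18 matrix over Z this has rank 17, with invariant factors (1,1,1,1,1,1,1,1,1,1,1,1,1,1,1,1,1).

Now H_k = ker ∂_k / im ∂_{k+1}, so:

  H_0: rank C_0 − rank ∂_1 = 9 − 8 = 1, and the invariant factors of ∂_1 are all 1, so H_0 ≅ Z.
  H_1: rank ker ∂_1 − rank ∂_2 = (27 − 8) − 17 = 2, and the invariant factors of ∂_2 are all 1, so H_1 ≅ Z^2.
  H_2: rank ker ∂_2 − rank ∂_3 = (18 − 17) − 0 = 1, and there is no ∂_3, so H_2 ≅ Z.

As a check, the Euler characteristic is 9 − 27 + 18 = 0, which agrees with 1 − 2 + 1 = 0.

H_0 ≅ Z,  H_1 ≅ Z^2,  H_2 ≅ Z.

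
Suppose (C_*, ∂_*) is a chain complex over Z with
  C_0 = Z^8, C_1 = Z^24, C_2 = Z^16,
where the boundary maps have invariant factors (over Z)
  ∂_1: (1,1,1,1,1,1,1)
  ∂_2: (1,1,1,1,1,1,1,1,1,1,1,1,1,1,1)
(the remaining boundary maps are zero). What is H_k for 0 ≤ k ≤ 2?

H_0: b_0 = 8 − 0 − 7 = 1; torsion from ∂_1 factors > 1: none. So H_0 = Z.
H_1: b_1 = 24 − 7 − 15 = 2; torsion from ∂_2 factors > 1: none. So H_1 = Z^2.
H_2: b_2 = 16 − 15 − 0 = 1; torsion from ∂_3 factors > 1: none. So H_2 = Z.

H_0 = Z,  H_1 = Z^2,  H_2 = Z.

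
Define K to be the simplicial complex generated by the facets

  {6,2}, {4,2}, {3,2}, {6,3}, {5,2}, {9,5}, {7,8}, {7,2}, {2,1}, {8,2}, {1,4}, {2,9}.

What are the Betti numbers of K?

Order the vertices as 1 < 2 < 3 < 4 < 5 < 6 < 7 < 8 < 9. Listing each simplex with vertices in this order, K has dimension 1 with simplices:

  0-simplices (9): [1], [2], [3], [4], [5], [6], [7], [8], [9]
  1-simplices (12): [1,2], [1,4], [2,3], [2,4], [2,5], [2,6], [2,7], [2,8], [2,9], [3,6], [5,9], [7,8]

giving chain groups C_0 ≅ Z^9, C_1 ≅ Z^12.

∂_1: C_1 → C_0 maps an edge to its endpoints' difference, ∂[p,q] = q − p. For instance
  ∂[1,4] = [4] − [1].
The resulting 9×12 matrix has rank 8, and its Smith normal form has invariant factors (1,1,1,1,1,1,1,1).

Computing H_k = (kernel of ∂_k) / (image of ∂_{k+1}):

  H_0: rank C_0 − rank ∂_1 = 9 − 8 = 1, and the invariant factors of ∂_1 are all 1, so H_0 = Z.
  H_1: rank ker ∂_1 − rank ∂_2 = (12 − 8) − 0 = 4, and there is no ∂_2, so H_1 = Z^4.

Hence the Betti numbers are b_0 = 1, b_1 = 4.

b_0 = 1, b_1 = 4.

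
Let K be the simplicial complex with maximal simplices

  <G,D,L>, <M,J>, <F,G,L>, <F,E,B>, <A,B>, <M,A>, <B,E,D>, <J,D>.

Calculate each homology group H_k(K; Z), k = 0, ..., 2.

Fix the vertex order A < B < D < E < F < G < J < L < M and write every simplex with vertices in increasing order. Then dim K = 2 and the simplices of K are:

  0-simplices (9): A, B, D, E, F, G, J, L, M
  1-simplices (14): AB, AM, BD, BE, BF, DE, DG, DJ, DL, EF, FG, FL, GL, JM
  2-simplices (4): BDE, BEF, DGL, FGL

giving chain groups C_0 ≅ Z^9, C_1 ≅ Z^14, C_2 ≅ Z^4.

The boundary map ∂_1: C_1 → C_0 is given by ∂[p,q] = [q] − [p].
The 9×14 boundary matrix has rank 8 and Smith normal form diag(1,1,1,1,1,1,1,1).

∂_2: C_2 → C_1 acts by ∂[p,q,r] = [q,r] − [p,r] + [p,q]. For instance
  ∂BDE = DE − BE + BD,
  ∂DGL = GL − DL + DG.
The 14×4 boundary matrix has rank 4 and Smith normal form diag(1,1,1,1).

From H_k ≅ ker(∂_k) / im(∂_{k+1}) we obtain:

  H_0: rank C_0 − rank ∂_1 = 9 − 8 = 1, and the invariant factors of ∂_1 are all 1, so H_0 ≅ Z.
  H_1: rank ker ∂_1 − rank ∂_2 = (14 − 8) − 4 = 2, and the invariant factors of ∂_2 are all 1, so H_1 ≅ Z^2.
  H_2: rank ker ∂_2 − rank ∂_3 = (4 − 4) − 0 = 0, and there is no ∂_3, so H_2 ≅ 0.

As a check, the Euler characteristic is 9 − 14 + 4 = -1, which agrees with 1 − 2 + 0 = -1.

H_0 ≅ Z,  H_1 ≅ Z^2,  H_2 = 0.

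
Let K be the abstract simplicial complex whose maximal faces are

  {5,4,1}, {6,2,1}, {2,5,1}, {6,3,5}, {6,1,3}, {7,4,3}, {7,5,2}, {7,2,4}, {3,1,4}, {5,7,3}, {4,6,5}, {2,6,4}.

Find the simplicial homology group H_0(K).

Fix the vertex order 1 < 2 < 3 < 4 < 5 < 6 < 7 and write every simplex with vertices in increasing order. Then dim K = 2 and the simplices of K are:

  0-simplices (7): [1], [2], [3], [4], [5], [6], [7]
  1-simplices (18): [1,2], [1,3], [1,4], [1,5], [1,6], [2,4], [2,5], [2,6], [2,7], [3,4], [3,5], [3,6], [3,7], [4,5], [4,6], [4,7], [5,6], [5,7]
  2-simplices (12): [1,2,5], [1,2,6], [1,3,4], [1,3,6], [1,4,5], [2,4,6], [2,4,7], [2,5,7], [3,4,7], [3,5,6], [3,5,7], [4,5,6]

Hence C_0 ≅ Z^7, C_1 ≅ Z^18, C_2 ≅ Z^12.

Boundary ∂_1: C_1 → C_0 sends each edge [p,q] (with p < q) to q − p. For instance
  ∂[1,5] = [5] − [1].
As a 7×18 matrix over Z this has rank 6, with invariant factors (1,1,1,1,1,1).

Boundary ∂_2: C_2 → C_1 sends each 2-simplex [p,q,r] to [q,r] − [p,r] + [p,q]. For instance
  ∂[1,2,5] = [2,5] − [1,5] + [1,2],
  ∂[1,4,5] = [4,5] − [1,5] + [1,4].
The resulting 18×12 matrix has rank 12, and its Smith normal form has invariant factors (1,1,1,1,1,1,1,1,1,1,1,2).

Now H_k = ker ∂_k / im ∂_{k+1}, so:

  H_0: rank C_0 − rank ∂_1 = 7 − 6 = 1, and the invariant factors of ∂_1 are all 1, so H_0 = Z.

H_0 = Z.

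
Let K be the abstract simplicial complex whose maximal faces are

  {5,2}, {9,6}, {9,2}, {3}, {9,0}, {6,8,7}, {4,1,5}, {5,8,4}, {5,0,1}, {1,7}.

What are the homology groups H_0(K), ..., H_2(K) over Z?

H_0 ≅ Z^2,  H_1 ≅ Z^3,  H_2 = 0.

Take the total order 0 < 1 < 2 < 3 < 4 < 5 < 6 < 7 < 8 < 9 on the vertex set. Then K (dimension 2) consists of the simplices:

  0-simplices (10): [0], [1], [2], [3], [4], [5], [6], [7], [8], [9]
  1-simplices (15): [0,1], [0,5], [0,9], [1,4], [1,5], [1,7], [2,5], [2,9], [4,5], [4,8], [5,8], [6,7], [6,8], [6,9], [7,8]
  2-simplices (4): [0,1,5], [1,4,5], [4,5,8], [6,7,8]

giving chain groups C_0 ≅ Z^10, C_1 ≅ Z^15, C_2 ≅ Z^4.

∂_1: C_1 → C_0 is given by ∂[p,q] = [q] − [p].
The resulting 10×15 matrix has rank 8, and its Smith normal form has invariant factors (1,1,1,1,1,1,1,1).

The boundary map ∂_2: C_2 → C_1 maps a triangle to the signed sum of its edges. For instance
  ∂[4,5,8] = [5,8] − [4,8] + [4,5],
  ∂[1,4,5] = [4,5] − [1,5] + [1,4].
The 15×4 boundary matrix has rank 4 and Smith normal form diag(1,1,1,1).

From H_k ≅ ker(∂_k) / im(∂_{k+1}) we obtain:

  H_0: rank C_0 − rank ∂_1 = 10 − 8 = 2, and the invariant factors of ∂_1 are all 1, so H_0 ≅ Z^2.
  H_1: rank ker ∂_1 − rank ∂_2 = (15 − 8) − 4 = 3, and the invariant factors of ∂_2 are all 1, so H_1 ≅ Z^3.
  H_2: rank ker ∂_2 − rank ∂_3 = (4 − 4) − 0 = 0, and there is no ∂_3, so H_2 ≅ 0.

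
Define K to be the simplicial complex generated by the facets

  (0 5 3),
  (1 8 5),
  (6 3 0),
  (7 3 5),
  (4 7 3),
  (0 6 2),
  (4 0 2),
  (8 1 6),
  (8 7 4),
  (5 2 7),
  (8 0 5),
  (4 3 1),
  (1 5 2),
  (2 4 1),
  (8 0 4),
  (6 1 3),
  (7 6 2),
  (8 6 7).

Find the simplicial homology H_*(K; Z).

H_0 = Z,  H_1 = Z^2,  H_2 = Z.

Order the vertices as 0 < 1 < 2 < 3 < 4 < 5 < 6 < 7 < 8. Listing each simplex with vertices in this order, K has dimension 2 with simplices:

  0-simplices (9): [0], [1], [2], [3], [4], [5], [6], [7], [8]
  1-simplices (27): (27 of them)
  2-simplices (18): [0,2,4], [0,2,6], [0,3,5], [0,3,6], [0,4,8], [0,5,8], [1,2,4], [1,2,5], [1,3,4], [1,3,6], [1,5,8], [1,6,8], [2,5,7], [2,6,7], [3,4,7], [3,5,7], [4,7,8], [6,7,8]

giving chain groups C_0 ≅ Z^9, C_1 ≅ Z^27, C_2 ≅ Z^18.

Boundary ∂_1: C_1 → C_0 sends each edge [p,q] (with p < q) to q − p. For instance
  ∂[1,3] = [3] − [1].
The resulting 9×27 matrix has rank 8, and its Smith normal form has invariant factors (1,1,1,1,1,1,1,1).

∂_2: C_2 → C_1 sends each 2-simplex [p,q,r] to [q,r] − [p,r] + [p,q]. For instance
  ∂[0,2,4] = [2,4] − [0,4] + [0,2],
  ∂[2,6,7] = [6,7] − [2,7] + [2,6].
The 27×18 boundary matrix has rank 17 and Smith normal form diag(1,1,1,1,1,1,1,1,1,1,1,1,1,1,1,1,1).

Computing H_k = (kernel of ∂_k) / (image of ∂_{k+1}):

  H_0: rank C_0 − rank ∂_1 = 9 − 8 = 1, and the invariant factors of ∂_1 are all 1, so H_0 = Z.
  H_1: rank ker ∂_1 − rank ∂_2 = (27 − 8) − 17 = 2, and the invariant factors of ∂_2 are all 1, so H_1 = Z^2.
  H_2: rank ker ∂_2 − rank ∂_3 = (18 − 17) − 0 = 1, and there is no ∂_3, so H_2 = Z.

As a check, the Euler characteristic is 9 − 27 + 18 = 0, which agrees with 1 − 2 + 1 = 0.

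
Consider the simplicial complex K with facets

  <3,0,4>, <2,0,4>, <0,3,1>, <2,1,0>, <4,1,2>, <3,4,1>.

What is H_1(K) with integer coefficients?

H_1 = 0.

Order the vertices as 0 < 1 < 2 < 3 < 4. Listing each simplex with vertices in this order, K has dimension 2 with simplices:

  0-simplices (5): [0], [1], [2], [3], [4]
  1-simplices (9): [0,1], [0,2], [0,3], [0,4], [1,2], [1,3], [1,4], [2,4], [3,4]
  2-simplices (6): [0,1,2], [0,1,3], [0,2,4], [0,3,4], [1,2,4], [1,3,4]

giving chain groups C_0 ≅ Z^5, C_1 ≅ Z^9, C_2 ≅ Z^6.

Boundary ∂_1: C_1 → C_0 sends each edge [p,q] (with p < q) to q − p. For instance
  ∂[0,4] = [4] − [0].
The 5×9 boundary matrix has rank 4 and Smith normal form diag(1,1,1,1).

The boundary map ∂_2: C_2 → C_1 maps a triangle to the signed sum of its edges. For instance
  ∂[0,1,3] = [1,3] − [0,3] + [0,1],
  ∂[1,3,4] = [3,4] − [1,4] + [1,3].
As a 9×6 matrix over Z this has rank 5, with invariant factors (1,1,1,1,1).

Computing H_k = (kernel of ∂_k) / (image of ∂_{k+1}):

  H_1: rank ker ∂_1 − rank ∂_2 = (9 − 4) − 5 = 0, and the invariant factors of ∂_2 are all 1, so H_1 ≅ 0.

(K is a triangulation of the 2-sphere S^2.)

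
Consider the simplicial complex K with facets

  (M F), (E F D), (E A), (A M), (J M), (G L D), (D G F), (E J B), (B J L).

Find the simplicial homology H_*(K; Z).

H_0 ≅ Z,  H_1 ≅ Z^3,  H_2 = 0.

Take the total order A < B < D < E < F < G < J < L < M on the vertex set. Then K (dimension 2) consists of the simplices:

  0-simplices (9): A, B, D, E, F, G, J, L, M
  1-simplices (16): AE, AM, BE, BJ, BL, DE, DF, DG, DL, EF, EJ, FG, FM, GL, JL, JM
  2-simplices (5): BEJ, BJL, DEF, DFG, DGL

giving chain groups C_0 ≅ Z^9, C_1 ≅ Z^16, C_2 ≅ Z^5.

∂_1: C_1 → C_0 is given by ∂[p,q] = [q] − [p]. For instance
  ∂BJ = J − B.
As a 9×16 matrix over Z this has rank 8, with invariant factors (1,1,1,1,1,1,1,1).

∂_2: C_2 → C_1 sends each 2-simplex [p,q,r] to [q,r] − [p,r] + [p,q]. For instance
  ∂DFG = FG − DG + DF,
  ∂DGL = GL − DL + DG.
This gives a 16×5 integer matrix of rank 5; reducing to Smith normal form yields diagonal entries (1,1,1,1,1).

Computing H_k = (kernel of ∂_k) / (image of ∂_{k+1}):

  H_0: rank C_0 − rank ∂_1 = 9 − 8 = 1, and the invariant factors of ∂_1 are all 1, so H_0 ≅ Z.
  H_1: rank ker ∂_1 − rank ∂_2 = (16 − 8) − 5 = 3, and the invariant factors of ∂_2 are all 1, so H_1 ≅ Z^3.
  H_2: rank ker ∂_2 − rank ∂_3 = (5 − 5) − 0 = 0, and there is no ∂_3, so H_2 ≅ 0.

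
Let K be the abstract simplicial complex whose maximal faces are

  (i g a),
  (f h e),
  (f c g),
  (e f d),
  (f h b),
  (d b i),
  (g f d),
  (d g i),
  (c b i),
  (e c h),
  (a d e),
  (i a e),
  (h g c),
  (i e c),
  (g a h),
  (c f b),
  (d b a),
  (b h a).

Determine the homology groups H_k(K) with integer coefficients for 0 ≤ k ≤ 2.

K has 9 vertices, 27 edges, 18 triangles.
rank ∂_0 = 0, rank ∂_1 = 8 ⇒ b_0 = 9 − 0 − 8 = 1; all invariant factors of ∂_1 are 1 so no torsion. So H_0 ≅ Z.
rank ∂_1 = 8, rank ∂_2 = 18 ⇒ b_1 = 27 − 8 − 18 = 1; ∂_2 has invariant factor(s) [2] giving torsion. So H_1 ≅ Z × Z/2.
rank ∂_2 = 18, rank ∂_3 = 0 ⇒ b_2 = 18 − 18 − 0 = 0. So H_2 ≅ 0.

H_0 ≅ Z,  H_1 ≅ Z × Z/2,  H_2 = 0.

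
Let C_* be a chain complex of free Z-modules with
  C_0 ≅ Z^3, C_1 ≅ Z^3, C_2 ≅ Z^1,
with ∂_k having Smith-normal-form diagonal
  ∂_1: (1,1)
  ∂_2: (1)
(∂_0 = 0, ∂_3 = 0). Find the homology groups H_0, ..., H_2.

H_0: b_0 = 3 − 0 − 2 = 1; torsion from ∂_1 factors > 1: none. So H_0 = Z.
H_1: b_1 = 3 − 2 − 1 = 0; torsion from ∂_2 factors > 1: none. So H_1 = 0.
H_2: b_2 = 1 − 1 − 0 = 0; torsion from ∂_3 factors > 1: none. So H_2 = 0.

H_0 = Z,  H_1 = 0,  H_2 = 0.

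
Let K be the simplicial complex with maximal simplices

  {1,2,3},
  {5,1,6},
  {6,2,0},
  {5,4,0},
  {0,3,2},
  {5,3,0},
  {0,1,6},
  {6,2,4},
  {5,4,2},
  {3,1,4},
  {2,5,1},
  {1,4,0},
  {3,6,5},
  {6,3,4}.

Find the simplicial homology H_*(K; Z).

H_0 ≅ Z,  H_1 ≅ Z^2,  H_2 ≅ Z.

Fix the vertex order 0 < 1 < 2 < 3 < 4 < 5 < 6 and write every simplex with vertices in increasing order. Then dim K = 2 and the simplices of K are:

  0-simplices (7): [0], [1], [2], [3], [4], [5], [6]
  1-simplices (21): [0,1], [0,2], [0,3], [0,4], [0,5], [0,6], [1,2], [1,3], [1,4], [1,5], [1,6], [2,3], [2,4], [2,5], [2,6], [3,4], [3,5], [3,6], [4,5], [4,6], [5,6]
  2-simplices (14): [0,1,4], [0,1,6], [0,2,3], [0,2,6], [0,3,5], [0,4,5], [1,2,3], [1,2,5], [1,3,4], [1,5,6], [2,4,5], [2,4,6], [3,4,6], [3,5,6]

giving chain groups C_0 ≅ Z^7, C_1 ≅ Z^21, C_2 ≅ Z^14.

∂_1: C_1 → C_0 maps an edge to its endpoints' difference, ∂[p,q] = q − p.
The 7×21 boundary matrix has rank 6 and Smith normal form diag(1,1,1,1,1,1).

∂_2: C_2 → C_1 sends each 2-simplex [p,q,r] to [q,r] − [p,r] + [p,q]. For instance
  ∂[2,4,5] = [4,5] − [2,5] + [2,4],
  ∂[3,4,6] = [4,6] − [3,6] + [3,4].
The 21×14 boundary matrix has rank 13 and Smith normal form diag(1,1,1,1,1,1,1,1,1,1,1,1,1).

Reading off H_k = ker ∂_k / im ∂_{k+1}:

  H_0: rank C_0 − rank ∂_1 = 7 − 6 = 1, and the invariant factors of ∂_1 are all 1, so H_0 ≅ Z.
  H_1: rank ker ∂_1 − rank ∂_2 = (21 − 6) − 13 = 2, and the invariant factors of ∂_2 are all 1, so H_1 ≅ Z^2.
  H_2: rank ker ∂_2 − rank ∂_3 = (14 − 13) − 0 = 1, and there is no ∂_3, so H_2 ≅ Z.

As a check, the Euler characteristic is 7 − 21 + 14 = 0, which agrees with 1 − 2 + 1 = 0.
(K is a triangulation of the torus T^2.)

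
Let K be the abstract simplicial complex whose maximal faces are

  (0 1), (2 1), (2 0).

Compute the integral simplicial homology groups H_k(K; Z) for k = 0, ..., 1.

H_0 = Z,  H_1 = Z.

K has 3 vertices, 3 edges.
rank ∂_0 = 0, rank ∂_1 = 2 ⇒ b_0 = 3 − 0 − 2 = 1; all invariant factors of ∂_1 are 1 so no torsion. So H_0 = Z.
rank ∂_1 = 2, rank ∂_2 = 0 ⇒ b_1 = 3 − 2 − 0 = 1. So H_1 = Z.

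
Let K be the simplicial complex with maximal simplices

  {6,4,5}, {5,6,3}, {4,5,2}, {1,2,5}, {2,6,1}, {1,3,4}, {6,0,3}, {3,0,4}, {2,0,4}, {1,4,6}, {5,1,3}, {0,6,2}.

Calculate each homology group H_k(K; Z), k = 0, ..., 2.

We work with the vertex ordering 0 < 1 < 2 < 3 < 4 < 5 < 6. The simplices of K, each written with vertices in increasing order, are:

  0-simplices (7): [0], [1], [2], [3], [4], [5], [6]
  1-simplices (18): [0,2], [0,3], [0,4], [0,6], [1,2], [1,3], [1,4], [1,5], [1,6], [2,4], [2,5], [2,6], [3,4], [3,5], [3,6], [4,5], [4,6], [5,6]
  2-simplices (12): [0,2,4], [0,2,6], [0,3,4], [0,3,6], [1,2,5], [1,2,6], [1,3,4], [1,3,5], [1,4,6], [2,4,5], [3,5,6], [4,5,6]

so the chain groups are C_0 ≅ Z^7, C_1 ≅ Z^18, C_2 ≅ Z^12.

Boundary ∂_1: C_1 → C_0 is given by ∂[p,q] = [q] − [p].
The 7×18 boundary matrix has rank 6 and Smith normal form diag(1,1,1,1,1,1).

∂_2: C_2 → C_1 acts by ∂[p,q,r] = [q,r] − [p,r] + [p,q]. For instance
  ∂[1,2,5] = [2,5] − [1,5] + [1,2],
  ∂[2,4,5] = [4,5] − [2,5] + [2,4].
The resulting 18×12 matrix has rank 12, and its Smith normal form has invariant factors (1,1,1,1,1,1,1,1,1,1,1,2).

From H_k ≅ ker(∂_k) / im(∂_{k+1}) we obtain:

  H_0: rank C_0 − rank ∂_1 = 7 − 6 = 1, and the invariant factors of ∂_1 are all 1, so H_0 ≅ Z.
  H_1: rank ker ∂_1 − rank ∂_2 = (18 − 6) − 12 = 0, and ∂_2 has invariant factor 2 > 1, so H_1 ≅ Z/2Z.
  H_2: rank ker ∂_2 − rank ∂_3 = (12 − 12) − 0 = 0, and there is no ∂_3, so H_2 ≅ 0.

As a check, the Euler characteristic is 7 − 18 + 12 = 1, which agrees with 1 − 0 + 0 = 1.

H_0 ≅ Z,  H_1 ≅ Z/2Z,  H_2 = 0.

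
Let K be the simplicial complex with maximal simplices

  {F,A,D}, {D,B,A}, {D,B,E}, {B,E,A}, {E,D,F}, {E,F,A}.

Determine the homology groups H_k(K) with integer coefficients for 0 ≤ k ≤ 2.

Order the vertices as A < B < D < E < F. Listing each simplex with vertices in this order, K has dimension 2 with simplices:

  0-simplices (5): A, B, D, E, F
  1-simplices (9): AB, AD, AE, AF, BD, BE, DE, DF, EF
  2-simplices (6): ABD, ABE, ADF, AEF, BDE, DEF

so the chain groups are C_0 ≅ Z^5, C_1 ≅ Z^9, C_2 ≅ Z^6.

The boundary map ∂_1: C_1 → C_0 sends each edge [p,q] (with p < q) to q − p. For instance
  ∂AF = F − A.
The resulting 5×9 matrix has rank 4, and its Smith normal form has invariant factors (1,1,1,1).

∂_2: C_2 → C_1 acts by ∂[p,q,r] = [q,r] − [p,r] + [p,q]. For instance
  ∂ADF = DF − AF + AD,
  ∂ABD = BD − AD + AB.
The 9×6 boundary matrix has rank 5 and Smith normal form diag(1,1,1,1,1).

From H_k ≅ ker(∂_k) / im(∂_{k+1}) we obtain:

  H_0: rank C_0 − rank ∂_1 = 5 − 4 = 1, and the invariant factors of ∂_1 are all 1, so H_0 ≅ Z.
  H_1: rank ker ∂_1 − rank ∂_2 = (9 − 4) − 5 = 0, and the invariant factors of ∂_2 are all 1, so H_1 ≅ 0.
  H_2: rank ker ∂_2 − rank ∂_3 = (6 − 5) − 0 = 1, and there is no ∂_3, so H_2 ≅ Z.

H_0 = Z,  H_1 = 0,  H_2 = Z.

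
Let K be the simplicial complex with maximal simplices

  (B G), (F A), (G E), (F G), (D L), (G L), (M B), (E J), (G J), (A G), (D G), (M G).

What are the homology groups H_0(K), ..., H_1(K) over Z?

H_0 = Z,  H_1 = Z^4.

Take the total order A < B < D < E < F < G < J < L < M on the vertex set. Then K (dimension 1) consists of the simplices:

  0-simplices (9): A, B, D, E, F, G, J, L, M
  1-simplices (12): AF, AG, BG, BM, DG, DL, EG, EJ, FG, GJ, GL, GM

so the chain groups are C_0 ≅ Z^9, C_1 ≅ Z^12.

∂_1: C_1 → C_0 sends each edge [p,q] (with p < q) to q − p. For instance
  ∂AG = G − A.
The 9×12 boundary matrix has rank 8 and Smith normal form diag(1,1,1,1,1,1,1,1).

Reading off H_k = ker ∂_k / im ∂_{k+1}:

  H_0: rank C_0 − rank ∂_1 = 9 − 8 = 1, and the invariant factors of ∂_1 are all 1, so H_0 = Z.
  H_1: rank ker ∂_1 − rank ∂_2 = (12 − 8) − 0 = 4, and there is no ∂_2, so H_1 = Z^4.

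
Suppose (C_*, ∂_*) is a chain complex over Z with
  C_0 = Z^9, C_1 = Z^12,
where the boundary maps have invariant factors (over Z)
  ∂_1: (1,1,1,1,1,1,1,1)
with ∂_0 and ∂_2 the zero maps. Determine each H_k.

H_0: b_0 = 9 − 0 − 8 = 1; torsion from ∂_1 factors > 1: none. So H_0 ≅ Z.
H_1: b_1 = 12 − 8 − 0 = 4; torsion from ∂_2 factors > 1: none. So H_1 ≅ Z^4.

H_0 ≅ Z,  H_1 ≅ Z^4.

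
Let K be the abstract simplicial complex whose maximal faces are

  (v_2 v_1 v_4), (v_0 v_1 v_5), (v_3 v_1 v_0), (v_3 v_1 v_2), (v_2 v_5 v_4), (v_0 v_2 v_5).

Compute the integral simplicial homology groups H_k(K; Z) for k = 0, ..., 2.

H_0 = Z,  H_1 = Z,  H_2 = 0.

Take the total order v_0 < v_1 < v_2 < v_3 < v_4 < v_5 on the vertex set. Then K (dimension 2) consists of the simplices:

  0-simplices (6): [v_0], [v_1], [v_2], [v_3], [v_4], [v_5]
  1-simplices (12): [v_0,v_1], [v_0,v_2], [v_0,v_3], [v_0,v_5], [v_1,v_2], [v_1,v_3], [v_1,v_4], [v_1,v_5], [v_2,v_3], [v_2,v_4], [v_2,v_5], [v_4,v_5]
  2-simplices (6): [v_0,v_1,v_3], [v_0,v_1,v_5], [v_0,v_2,v_5], [v_1,v_2,v_3], [v_1,v_2,v_4], [v_2,v_4,v_5]

Hence C_0 ≅ Z^6, C_1 ≅ Z^12, C_2 ≅ Z^6.

∂_1: C_1 → C_0 maps an edge to its endpoints' difference, ∂[p,q] = q − p. For instance
  ∂[v_0,v_1] = [v_1] − [v_0].
The resulting 6×12 matrix has rank 5, and its Smith normal form has invariant factors (1,1,1,1,1).

The boundary map ∂_2: C_2 → C_1 sends each 2-simplex [p,q,r] to [q,r] − [p,r] + [p,q]. For instance
  ∂[v_0,v_1,v_5] = [v_1,v_5] − [v_0,v_5] + [v_0,v_1],
  ∂[v_2,v_4,v_5] = [v_4,v_5] − [v_2,v_5] + [v_2,v_4].
This gives a 12×6 integer matrix of rank 6; reducing to Smith normal form yields diagonal entries (1,1,1,1,1,1).

Computing H_k = (kernel of ∂_k) / (image of ∂_{k+1}):

  H_0: rank C_0 − rank ∂_1 = 6 − 5 = 1, and the invariant factors of ∂_1 are all 1, so H_0 ≅ Z.
  H_1: rank ker ∂_1 − rank ∂_2 = (12 − 5) − 6 = 1, and the invariant factors of ∂_2 are all 1, so H_1 ≅ Z.
  H_2: rank ker ∂_2 − rank ∂_3 = (6 − 6) − 0 = 0, and there is no ∂_3, so H_2 ≅ 0.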